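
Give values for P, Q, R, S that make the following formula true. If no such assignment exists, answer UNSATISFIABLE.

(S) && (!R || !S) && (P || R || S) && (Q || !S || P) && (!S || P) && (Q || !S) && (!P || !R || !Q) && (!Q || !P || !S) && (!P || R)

Unit clause (S) forces S = true.
Unit clause (!R) forces R = false.
Unit clause (P) forces P = true.
That conflicts with the unit clause (!P).

UNSATISFIABLE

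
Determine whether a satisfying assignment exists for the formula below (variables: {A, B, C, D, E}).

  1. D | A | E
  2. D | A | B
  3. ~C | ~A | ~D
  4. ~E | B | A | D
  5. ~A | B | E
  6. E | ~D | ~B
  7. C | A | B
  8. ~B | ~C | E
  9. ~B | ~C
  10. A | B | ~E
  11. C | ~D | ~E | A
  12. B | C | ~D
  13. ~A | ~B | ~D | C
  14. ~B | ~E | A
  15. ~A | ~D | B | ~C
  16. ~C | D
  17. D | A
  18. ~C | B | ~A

Satisfiable

Branch on B: set B = 1.
From the singleton clause (~C), C = 0.
Branch on E: set E = 1.
From the singleton clause (A), A = 1.
From the singleton clause (~D), D = 0.
Every clause now holds.
A satisfying assignment: A ↦ 1, B ↦ 1, C ↦ 0, D ↦ 0, E ↦ 1.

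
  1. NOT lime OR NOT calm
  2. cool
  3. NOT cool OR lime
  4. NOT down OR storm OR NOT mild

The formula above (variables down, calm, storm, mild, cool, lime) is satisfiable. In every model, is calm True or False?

Suppose calm = true.
The clause (NOT lime) is unit, so lime = false.
The clause (cool) is unit, so cool = true.
That conflicts with the unit clause (NOT cool).
So every satisfying assignment has calm = False.

False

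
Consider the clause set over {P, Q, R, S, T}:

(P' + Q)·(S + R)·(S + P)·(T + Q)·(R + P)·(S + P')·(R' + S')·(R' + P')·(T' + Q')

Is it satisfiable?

Branch on P: set P = 1.
(Q) alone gives Q = 1.
(S) alone gives S = 1.
(R') alone gives R = 0.
(T') alone gives T = 0.
All clauses are satisfied.
A satisfying assignment: P=1, Q=1, R=0, S=1, T=0.

Yes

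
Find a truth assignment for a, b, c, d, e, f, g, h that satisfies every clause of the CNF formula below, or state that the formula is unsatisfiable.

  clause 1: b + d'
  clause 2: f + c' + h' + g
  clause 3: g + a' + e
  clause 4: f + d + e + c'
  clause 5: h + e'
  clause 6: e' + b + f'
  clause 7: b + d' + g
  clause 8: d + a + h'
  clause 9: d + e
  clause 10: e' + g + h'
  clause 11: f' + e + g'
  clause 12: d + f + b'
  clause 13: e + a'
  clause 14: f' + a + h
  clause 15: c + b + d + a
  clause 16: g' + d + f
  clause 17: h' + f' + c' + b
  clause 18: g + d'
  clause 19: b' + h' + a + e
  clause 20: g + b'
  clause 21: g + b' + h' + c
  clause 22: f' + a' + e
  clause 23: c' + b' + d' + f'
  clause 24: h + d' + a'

a: 0; b: 1; c: 0; d: 1; e: 1; f: 1; g: 1; h: 1

Case b = 1:
The clause (g) is unit, so g = 1.
Case h = 1:
Case d = 1:
Case f = 1:
The clause (e) is unit, so e = 1.
The clause (c') is unit, so c = 0.
Every clause is now satisfied; a is unconstrained.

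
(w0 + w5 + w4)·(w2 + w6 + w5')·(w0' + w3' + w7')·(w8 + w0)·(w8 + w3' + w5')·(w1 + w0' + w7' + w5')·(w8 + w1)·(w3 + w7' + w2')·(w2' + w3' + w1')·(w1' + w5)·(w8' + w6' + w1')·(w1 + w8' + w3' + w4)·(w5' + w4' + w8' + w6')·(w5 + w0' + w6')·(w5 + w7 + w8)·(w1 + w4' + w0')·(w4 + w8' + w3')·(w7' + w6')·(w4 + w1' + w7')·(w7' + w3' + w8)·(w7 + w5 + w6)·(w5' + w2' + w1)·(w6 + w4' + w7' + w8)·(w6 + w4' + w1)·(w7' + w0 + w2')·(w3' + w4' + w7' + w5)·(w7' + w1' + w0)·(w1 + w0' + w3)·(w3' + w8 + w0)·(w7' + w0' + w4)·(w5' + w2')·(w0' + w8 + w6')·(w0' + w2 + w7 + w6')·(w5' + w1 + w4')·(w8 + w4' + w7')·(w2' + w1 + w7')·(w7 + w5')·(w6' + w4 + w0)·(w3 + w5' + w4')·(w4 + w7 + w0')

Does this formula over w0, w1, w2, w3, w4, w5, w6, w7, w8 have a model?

Satisfiable

Case w8 = 1:
Case w1 = 0:
Case w3 = 1:
(w4) alone gives w4 = 1.
(w0') alone gives w0 = 0.
(w6) alone gives w6 = 1.
(w5') alone gives w5 = 0.
(w7') alone gives w7 = 0.
No clause remains; w2 is free.
A satisfying assignment: w0: 0; w1: 0; w2: 0; w3: 1; w4: 1; w5: 0; w6: 1; w7: 0; w8: 1.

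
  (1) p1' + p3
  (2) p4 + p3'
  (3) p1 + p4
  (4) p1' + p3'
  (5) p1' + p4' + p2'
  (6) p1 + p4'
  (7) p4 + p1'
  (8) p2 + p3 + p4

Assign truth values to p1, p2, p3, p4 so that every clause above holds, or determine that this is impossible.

UNSATISFIABLE

Suppose p1 = 0.
From the singleton clause (p4), p4 = 1.
Now (p4') is unsatisfied and unit — conflict.
Backtrack on p1: now try p1 = 1.
From the singleton clause (p3), p3 = 1.
Now (p3') is unsatisfied and unit — conflict.
Neither p1 = 1 nor p1 = 0 works.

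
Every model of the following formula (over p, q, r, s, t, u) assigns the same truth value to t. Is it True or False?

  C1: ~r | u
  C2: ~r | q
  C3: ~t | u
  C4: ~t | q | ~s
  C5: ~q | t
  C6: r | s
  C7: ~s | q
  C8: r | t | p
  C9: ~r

Suppose t = 0.
(~q) alone gives q = 0.
(~r) alone gives r = 0.
(s) alone gives s = 1.
Now (~s) is unsatisfied and unit — conflict.
So every satisfying assignment has t = True.

True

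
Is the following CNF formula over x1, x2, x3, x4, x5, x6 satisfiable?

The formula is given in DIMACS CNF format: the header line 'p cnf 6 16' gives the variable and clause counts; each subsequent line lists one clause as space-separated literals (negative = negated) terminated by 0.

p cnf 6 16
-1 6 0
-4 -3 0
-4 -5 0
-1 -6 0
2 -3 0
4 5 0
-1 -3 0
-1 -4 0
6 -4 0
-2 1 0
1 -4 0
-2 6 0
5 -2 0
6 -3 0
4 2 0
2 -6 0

Try x1 = False.
The clause (¬x2) is unit, so x2 = False.
The clause (¬x3) is unit, so x3 = False.
The clause (¬x4) is unit, so x4 = False.
That conflicts with the unit clause (x4).
Backtrack on x1: now try x1 = True.
The clause (x6) is unit, so x6 = True.
That conflicts with the unit clause (¬x6).
Both values of x1 lead to a conflict.
No assignment satisfies every clause.

Unsatisfiable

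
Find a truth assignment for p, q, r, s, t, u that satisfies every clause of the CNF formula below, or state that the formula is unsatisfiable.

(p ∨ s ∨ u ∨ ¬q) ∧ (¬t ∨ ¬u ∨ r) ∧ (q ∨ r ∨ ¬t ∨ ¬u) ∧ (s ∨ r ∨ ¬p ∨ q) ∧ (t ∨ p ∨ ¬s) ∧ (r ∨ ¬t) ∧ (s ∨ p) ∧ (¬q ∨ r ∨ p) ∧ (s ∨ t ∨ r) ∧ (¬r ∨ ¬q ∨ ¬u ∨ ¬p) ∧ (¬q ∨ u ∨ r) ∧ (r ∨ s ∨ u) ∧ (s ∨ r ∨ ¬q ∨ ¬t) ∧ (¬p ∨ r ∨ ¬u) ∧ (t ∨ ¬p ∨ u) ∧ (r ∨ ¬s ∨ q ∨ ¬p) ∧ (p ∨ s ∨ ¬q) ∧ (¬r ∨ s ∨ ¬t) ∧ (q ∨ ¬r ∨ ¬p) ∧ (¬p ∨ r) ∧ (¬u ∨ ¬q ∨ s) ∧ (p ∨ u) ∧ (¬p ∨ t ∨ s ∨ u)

Suppose r = True.
Suppose s = True.
Suppose t = True.
Suppose q = True.
Suppose u = False.
The clause (p) is unit, so p = True.
All clauses are satisfied.

p: True; q: True; r: True; s: True; t: True; u: False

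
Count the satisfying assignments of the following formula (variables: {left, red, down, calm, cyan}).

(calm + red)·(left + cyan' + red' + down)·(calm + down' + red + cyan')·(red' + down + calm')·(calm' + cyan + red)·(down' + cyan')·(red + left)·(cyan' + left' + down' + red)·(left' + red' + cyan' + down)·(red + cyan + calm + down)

7

There are 2^5 = 32 truth assignments over (left, red, down, calm, cyan).
Split on left. With left = 1, the clauses containing left are satisfied and left' drops from the rest; 4 of the 2^4 = 16 assignments to the other variables satisfy what remains.
With left = 0, by the same count on the reduced clause set, 3 assignments work.
(One model: left=F, red=T, down=F, calm=F, cyan=F.)
Total: 4 + 3 = 7.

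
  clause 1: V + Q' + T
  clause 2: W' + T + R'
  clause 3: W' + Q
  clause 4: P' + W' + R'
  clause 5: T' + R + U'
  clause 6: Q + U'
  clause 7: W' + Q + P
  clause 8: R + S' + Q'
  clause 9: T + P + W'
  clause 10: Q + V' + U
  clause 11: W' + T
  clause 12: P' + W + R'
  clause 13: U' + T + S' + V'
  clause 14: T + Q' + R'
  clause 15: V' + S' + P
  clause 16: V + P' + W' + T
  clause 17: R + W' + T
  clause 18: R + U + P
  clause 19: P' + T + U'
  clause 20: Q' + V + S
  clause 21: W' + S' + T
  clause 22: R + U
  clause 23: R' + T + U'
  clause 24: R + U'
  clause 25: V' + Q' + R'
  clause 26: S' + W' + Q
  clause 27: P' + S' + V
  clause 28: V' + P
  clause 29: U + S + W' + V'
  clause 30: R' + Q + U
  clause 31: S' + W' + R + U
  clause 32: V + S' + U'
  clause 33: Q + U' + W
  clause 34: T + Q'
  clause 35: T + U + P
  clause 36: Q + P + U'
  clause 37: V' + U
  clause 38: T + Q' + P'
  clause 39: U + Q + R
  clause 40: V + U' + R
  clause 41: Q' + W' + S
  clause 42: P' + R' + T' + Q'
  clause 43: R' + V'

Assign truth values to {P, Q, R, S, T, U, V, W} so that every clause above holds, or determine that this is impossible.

Branch on W: set W = 0.
Branch on Q: set Q = 1.
Unit clause (T) forces T = 1.
Branch on R: set R = 1.
Unit clause (P') forces P = 0.
Unit clause (V') forces V = 0.
Unit clause (S) forces S = 1.
Unit clause (U') forces U = 0.
Every clause now holds.

P ↦ 0; Q ↦ 1; R ↦ 1; S ↦ 1; T ↦ 1; U ↦ 0; V ↦ 0; W ↦ 0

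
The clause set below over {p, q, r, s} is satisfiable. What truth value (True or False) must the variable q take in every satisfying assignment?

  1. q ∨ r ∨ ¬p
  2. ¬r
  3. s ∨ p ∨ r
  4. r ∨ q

True

Suppose q = False.
Unit clause (¬r) forces r = False.
Now (r) is unsatisfied and unit — conflict.
So every satisfying assignment has q = True.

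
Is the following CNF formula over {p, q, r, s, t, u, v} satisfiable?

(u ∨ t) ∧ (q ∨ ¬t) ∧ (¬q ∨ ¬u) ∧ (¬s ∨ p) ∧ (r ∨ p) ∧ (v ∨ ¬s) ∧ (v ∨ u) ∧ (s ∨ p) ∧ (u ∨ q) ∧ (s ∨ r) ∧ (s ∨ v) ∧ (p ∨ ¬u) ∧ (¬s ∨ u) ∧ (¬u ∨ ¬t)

Try u = False.
From the singleton clause (t), t = True.
From the singleton clause (q), q = True.
From the singleton clause (v), v = True.
From the singleton clause (¬s), s = False.
From the singleton clause (p), p = True.
From the singleton clause (r), r = True.
All clauses are satisfied.
A satisfying assignment: p=True,  q=True,  r=True,  s=False,  t=True,  u=False,  v=True.

Satisfiable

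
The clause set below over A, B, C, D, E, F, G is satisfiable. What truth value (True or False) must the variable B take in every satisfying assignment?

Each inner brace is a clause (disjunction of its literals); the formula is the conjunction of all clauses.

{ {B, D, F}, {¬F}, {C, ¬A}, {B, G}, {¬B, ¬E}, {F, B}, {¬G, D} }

Suppose B = False.
The clause (¬F) is unit, so F = False.
Now (F) is unsatisfied and unit — conflict.
So every satisfying assignment has B = True.

True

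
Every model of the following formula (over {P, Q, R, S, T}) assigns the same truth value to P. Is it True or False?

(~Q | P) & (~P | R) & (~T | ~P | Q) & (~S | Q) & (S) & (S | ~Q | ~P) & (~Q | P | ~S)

True

Suppose P = 0.
(~Q) alone gives Q = 0.
(~S) alone gives S = 0.
Now (S) is unsatisfied and unit — conflict.
So every satisfying assignment has P = True.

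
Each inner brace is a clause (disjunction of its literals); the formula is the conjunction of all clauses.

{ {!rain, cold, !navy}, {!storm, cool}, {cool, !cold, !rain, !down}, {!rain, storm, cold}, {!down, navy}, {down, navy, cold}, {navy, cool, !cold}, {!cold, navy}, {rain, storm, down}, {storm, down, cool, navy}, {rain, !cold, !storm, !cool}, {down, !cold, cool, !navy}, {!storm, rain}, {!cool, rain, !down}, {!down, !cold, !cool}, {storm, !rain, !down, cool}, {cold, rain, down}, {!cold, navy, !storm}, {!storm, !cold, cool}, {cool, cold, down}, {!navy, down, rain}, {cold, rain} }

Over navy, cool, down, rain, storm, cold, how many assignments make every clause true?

3

There are 2^6 = 64 truth assignments over (navy, cool, down, rain, storm, cold).
Split on cold. With cold = true, the clauses containing cold are satisfied and !cold drops from the rest; 3 of the 2^5 = 32 assignments to the other variables satisfy what remains.
With cold = false, by the same count on the reduced clause set, 0 assignments work.
(One model: navy=T, cool=F, down=T, rain=F, storm=F, cold=T.)
Total: 3 + 0 = 3.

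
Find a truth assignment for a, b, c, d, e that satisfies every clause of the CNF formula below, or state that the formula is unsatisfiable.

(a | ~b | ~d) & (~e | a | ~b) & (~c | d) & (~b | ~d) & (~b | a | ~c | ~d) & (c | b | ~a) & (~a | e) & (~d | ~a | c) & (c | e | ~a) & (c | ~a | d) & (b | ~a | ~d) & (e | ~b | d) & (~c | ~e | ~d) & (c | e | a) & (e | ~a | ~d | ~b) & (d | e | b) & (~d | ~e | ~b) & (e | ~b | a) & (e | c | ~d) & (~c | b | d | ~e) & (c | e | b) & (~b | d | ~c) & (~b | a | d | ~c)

a: 0, b: 0, c: 1, d: 1, e: 0

Case c = 1:
The clause (d) is unit, so d = 1.
The clause (~b) is unit, so b = 0.
The clause (~a) is unit, so a = 0.
The clause (~e) is unit, so e = 0.
All clauses are satisfied.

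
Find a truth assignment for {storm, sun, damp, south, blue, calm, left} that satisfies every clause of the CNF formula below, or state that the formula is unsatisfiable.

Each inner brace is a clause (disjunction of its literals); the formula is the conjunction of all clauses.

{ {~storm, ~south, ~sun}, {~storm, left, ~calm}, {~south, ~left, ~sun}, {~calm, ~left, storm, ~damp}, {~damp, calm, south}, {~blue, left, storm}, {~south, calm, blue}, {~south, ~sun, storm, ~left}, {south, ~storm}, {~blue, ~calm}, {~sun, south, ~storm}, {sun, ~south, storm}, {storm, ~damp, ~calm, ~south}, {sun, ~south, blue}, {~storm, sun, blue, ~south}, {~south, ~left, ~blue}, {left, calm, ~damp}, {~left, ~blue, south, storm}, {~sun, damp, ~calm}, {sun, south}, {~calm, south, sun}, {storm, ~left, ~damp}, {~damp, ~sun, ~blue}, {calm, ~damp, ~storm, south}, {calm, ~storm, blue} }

storm: 0,  sun: 1,  damp: 0,  south: 0,  blue: 0,  calm: 0,  left: 1

Try south = 0.
Unit clause (~storm) forces storm = 0.
Unit clause (sun) forces sun = 1.
Try damp = 0.
Unit clause (~calm) forces calm = 0.
Try blue = 0.
All clauses hold; left can take either value.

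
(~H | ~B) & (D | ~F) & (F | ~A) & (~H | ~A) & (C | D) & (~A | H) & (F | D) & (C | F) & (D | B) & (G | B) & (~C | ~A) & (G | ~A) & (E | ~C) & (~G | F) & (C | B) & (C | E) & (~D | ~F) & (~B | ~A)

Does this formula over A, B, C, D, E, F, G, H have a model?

Try H = 0.
(~A) alone gives A = 0.
Try D = 1.
(~F) alone gives F = 0.
(C) alone gives C = 1.
(E) alone gives E = 1.
(~G) alone gives G = 0.
(B) alone gives B = 1.
All clauses are satisfied.
A satisfying assignment: A ↦ 0, B ↦ 1, C ↦ 1, D ↦ 1, E ↦ 1, F ↦ 0, G ↦ 0, H ↦ 0.

Yes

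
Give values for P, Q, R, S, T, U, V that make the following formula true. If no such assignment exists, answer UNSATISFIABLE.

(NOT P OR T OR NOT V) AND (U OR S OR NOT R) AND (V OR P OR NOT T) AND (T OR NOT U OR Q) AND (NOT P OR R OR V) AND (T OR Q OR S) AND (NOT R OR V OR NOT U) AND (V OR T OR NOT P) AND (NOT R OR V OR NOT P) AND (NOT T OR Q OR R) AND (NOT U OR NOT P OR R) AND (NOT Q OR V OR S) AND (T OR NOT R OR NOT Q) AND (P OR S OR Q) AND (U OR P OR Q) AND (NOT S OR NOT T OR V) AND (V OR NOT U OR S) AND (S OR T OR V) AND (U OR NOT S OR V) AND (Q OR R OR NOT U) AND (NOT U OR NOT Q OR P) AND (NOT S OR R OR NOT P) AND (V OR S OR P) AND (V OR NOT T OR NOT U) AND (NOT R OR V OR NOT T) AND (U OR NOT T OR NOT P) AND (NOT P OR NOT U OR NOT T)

P=false; Q=false; R=true; S=true; T=true; U=true; V=true

Branch on P: set P = false.
Branch on V: set V = true.
Branch on S: set S = true.
Branch on U: set U = true.
The clause (NOT Q) is unit, so Q = false.
The clause (T) is unit, so T = true.
The clause (R) is unit, so R = true.
This assignment satisfies each clause.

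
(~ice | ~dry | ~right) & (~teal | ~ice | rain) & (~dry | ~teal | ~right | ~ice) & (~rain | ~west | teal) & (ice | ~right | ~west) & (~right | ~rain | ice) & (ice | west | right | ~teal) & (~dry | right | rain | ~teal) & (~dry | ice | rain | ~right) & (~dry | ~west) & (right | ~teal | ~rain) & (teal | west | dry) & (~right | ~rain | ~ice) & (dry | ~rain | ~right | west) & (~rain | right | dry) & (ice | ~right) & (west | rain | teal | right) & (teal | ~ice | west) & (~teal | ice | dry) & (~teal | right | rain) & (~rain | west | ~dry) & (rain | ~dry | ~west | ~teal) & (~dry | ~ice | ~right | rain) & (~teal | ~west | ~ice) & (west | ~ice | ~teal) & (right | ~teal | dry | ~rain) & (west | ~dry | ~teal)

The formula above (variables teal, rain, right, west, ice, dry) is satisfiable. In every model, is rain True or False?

False

Suppose rain = 1.
Try west = 0.
Unit clause (~dry) forces dry = 0.
Unit clause (teal) forces teal = 1.
Unit clause (right) forces right = 1.
Now (~right) is unsatisfied and unit — conflict.
That branch fails; take west = 1 instead.
Unit clause (teal) forces teal = 1.
Unit clause (~dry) forces dry = 0.
Unit clause (right) forces right = 1.
Unit clause (ice) forces ice = 1.
Now (~ice) is unsatisfied and unit — conflict.
Both values of west lead to a conflict.
So every satisfying assignment has rain = False.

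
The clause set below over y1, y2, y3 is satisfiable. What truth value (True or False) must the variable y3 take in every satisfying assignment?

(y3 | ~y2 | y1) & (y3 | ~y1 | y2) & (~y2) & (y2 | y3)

Suppose y3 = 0.
The clause (~y2) is unit, so y2 = 0.
Now (y2) is unsatisfied and unit — conflict.
So every satisfying assignment has y3 = True.

True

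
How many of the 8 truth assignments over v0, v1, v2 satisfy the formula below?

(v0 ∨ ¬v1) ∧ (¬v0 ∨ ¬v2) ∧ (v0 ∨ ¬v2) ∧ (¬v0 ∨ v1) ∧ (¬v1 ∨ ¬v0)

1

There are 2^3 = 8 truth assignments over (v0, v1, v2).
Check each against the 5 clauses (columns in the order v0, v1, v2):
  F F F  ✓ satisfies all
  F F T  ✗ fails (v0 ∨ ¬v2)
  F T F  ✗ fails (v0 ∨ ¬v1)
  F T T  ✗ fails (v0 ∨ ¬v1)
  T F F  ✗ fails (¬v0 ∨ v1)
  T F T  ✗ fails (¬v0 ∨ ¬v2)
  T T F  ✗ fails (¬v1 ∨ ¬v0)
  T T T  ✗ fails (¬v0 ∨ ¬v2)
1 of the 8 rows is a model.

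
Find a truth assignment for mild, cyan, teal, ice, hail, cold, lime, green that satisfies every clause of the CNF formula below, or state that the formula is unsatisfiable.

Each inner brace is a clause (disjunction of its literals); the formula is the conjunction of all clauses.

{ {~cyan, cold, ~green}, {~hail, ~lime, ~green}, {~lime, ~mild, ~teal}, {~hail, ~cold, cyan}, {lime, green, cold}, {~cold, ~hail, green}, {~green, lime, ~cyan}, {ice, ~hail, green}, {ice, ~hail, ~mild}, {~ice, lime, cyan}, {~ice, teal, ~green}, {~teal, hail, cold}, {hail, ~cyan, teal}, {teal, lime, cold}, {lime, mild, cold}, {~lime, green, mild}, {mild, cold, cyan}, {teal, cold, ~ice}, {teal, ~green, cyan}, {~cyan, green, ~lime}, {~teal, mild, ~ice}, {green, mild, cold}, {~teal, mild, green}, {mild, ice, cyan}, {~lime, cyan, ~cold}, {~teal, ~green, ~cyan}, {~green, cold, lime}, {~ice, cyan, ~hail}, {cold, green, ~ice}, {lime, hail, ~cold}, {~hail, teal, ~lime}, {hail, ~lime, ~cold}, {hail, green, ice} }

Case cyan = 0:
Case hail = 0:
Case ice = 0:
(mild) alone gives mild = 1.
(green) alone gives green = 1.
(teal) alone gives teal = 1.
(~lime) alone gives lime = 0.
(cold) alone gives cold = 1.
That conflicts with the unit clause (~cold).
So ice must be the other value — set ice = 1.
(lime) alone gives lime = 1.
(~cold) alone gives cold = 0.
(~teal) alone gives teal = 0.
That conflicts with the unit clause (teal).
Both values of ice lead to a conflict.
So hail must be the other value — set hail = 1.
(~cold) alone gives cold = 0.
(mild) alone gives mild = 1.
(ice) alone gives ice = 1.
That conflicts with the unit clause (~ice).
Both values of hail lead to a conflict.
So cyan must be the other value — set cyan = 1.
Case cold = 1:
Case hail = 0:
(teal) alone gives teal = 1.
(~green) alone gives green = 0.
(~lime) alone gives lime = 0.
That conflicts with the unit clause (lime).
So hail must be the other value — set hail = 1.
(green) alone gives green = 1.
(~lime) alone gives lime = 0.
That conflicts with the unit clause (lime).
Both values of hail lead to a conflict.
So cold must be the other value — set cold = 0.
(~green) alone gives green = 0.
(lime) alone gives lime = 1.
That conflicts with the unit clause (~lime).
Both values of cold lead to a conflict.
Both values of cyan lead to a conflict.

UNSATISFIABLE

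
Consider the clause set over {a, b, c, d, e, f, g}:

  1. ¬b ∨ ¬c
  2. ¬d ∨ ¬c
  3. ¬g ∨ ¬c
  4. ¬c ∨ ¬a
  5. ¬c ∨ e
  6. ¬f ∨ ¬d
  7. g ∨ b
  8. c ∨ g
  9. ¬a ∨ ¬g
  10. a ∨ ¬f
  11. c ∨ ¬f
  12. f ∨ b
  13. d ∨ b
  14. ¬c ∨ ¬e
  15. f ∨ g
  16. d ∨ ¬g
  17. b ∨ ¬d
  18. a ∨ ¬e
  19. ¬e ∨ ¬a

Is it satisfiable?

Yes

Try b = True.
Unit clause (¬c) forces c = False.
Unit clause (g) forces g = True.
Unit clause (¬a) forces a = False.
Unit clause (¬f) forces f = False.
Unit clause (d) forces d = True.
Unit clause (¬e) forces e = False.
This assignment satisfies each clause.
A satisfying assignment: a ↦ False, b ↦ True, c ↦ False, d ↦ True, e ↦ False, f ↦ False, g ↦ True.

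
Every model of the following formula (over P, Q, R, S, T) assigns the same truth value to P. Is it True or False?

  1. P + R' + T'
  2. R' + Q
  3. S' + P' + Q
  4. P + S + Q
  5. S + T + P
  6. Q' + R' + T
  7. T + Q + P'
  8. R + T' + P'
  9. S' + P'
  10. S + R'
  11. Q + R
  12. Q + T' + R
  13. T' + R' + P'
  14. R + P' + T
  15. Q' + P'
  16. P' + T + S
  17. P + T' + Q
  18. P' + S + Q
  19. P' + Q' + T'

Suppose P = 1.
From the singleton clause (S'), S = 0.
From the singleton clause (R'), R = 0.
From the singleton clause (T'), T = 0.
But (T) is also a unit clause — contradiction.
So every satisfying assignment has P = False.

False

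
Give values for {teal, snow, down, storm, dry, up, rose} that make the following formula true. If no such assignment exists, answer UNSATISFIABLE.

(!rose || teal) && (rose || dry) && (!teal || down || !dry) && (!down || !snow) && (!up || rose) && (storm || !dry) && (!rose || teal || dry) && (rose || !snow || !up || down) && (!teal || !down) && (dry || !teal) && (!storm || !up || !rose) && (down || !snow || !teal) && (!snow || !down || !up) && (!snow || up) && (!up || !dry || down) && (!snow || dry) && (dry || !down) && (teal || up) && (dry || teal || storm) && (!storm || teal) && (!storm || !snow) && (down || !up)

UNSATISFIABLE

Branch on rose: set rose = false.
(dry) alone gives dry = true.
(!up) alone gives up = false.
(storm) alone gives storm = true.
(!snow) alone gives snow = false.
(teal) alone gives teal = true.
(down) alone gives down = true.
But (!down) is also a unit clause — contradiction.
Backtrack on rose: now try rose = true.
(teal) alone gives teal = true.
(!down) alone gives down = false.
(!dry) alone gives dry = false.
But (dry) is also a unit clause — contradiction.
Both values of rose lead to a conflict.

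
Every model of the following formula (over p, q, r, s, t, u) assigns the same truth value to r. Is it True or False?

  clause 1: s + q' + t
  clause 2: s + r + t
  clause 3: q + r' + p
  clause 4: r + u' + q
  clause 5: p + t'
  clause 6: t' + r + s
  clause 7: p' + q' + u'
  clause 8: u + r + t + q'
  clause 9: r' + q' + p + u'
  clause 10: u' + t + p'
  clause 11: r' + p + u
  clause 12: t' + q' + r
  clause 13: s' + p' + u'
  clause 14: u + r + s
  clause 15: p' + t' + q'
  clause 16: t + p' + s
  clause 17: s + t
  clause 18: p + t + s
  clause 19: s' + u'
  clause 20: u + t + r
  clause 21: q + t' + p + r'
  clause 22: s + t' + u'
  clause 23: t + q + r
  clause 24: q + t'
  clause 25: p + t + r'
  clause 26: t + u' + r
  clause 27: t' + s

True

Suppose r = 0.
Case s = 1:
From the singleton clause (u'), u = 0.
From the singleton clause (t), t = 1.
From the singleton clause (p), p = 1.
From the singleton clause (q'), q = 0.
Now (q) is unsatisfied and unit — conflict.
Undo s and try s = 0.
From the singleton clause (t), t = 1.
Now (t') is unsatisfied and unit — conflict.
Neither s = 1 nor s = 0 works.
So every satisfying assignment has r = True.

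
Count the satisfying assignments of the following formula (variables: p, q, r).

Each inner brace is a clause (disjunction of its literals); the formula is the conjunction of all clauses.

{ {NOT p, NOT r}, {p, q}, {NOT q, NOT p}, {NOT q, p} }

There are 2^3 = 8 truth assignments over (p, q, r).
Split on p. With p = true, the clauses containing p are satisfied and NOT p drops from the rest; 1 of the 2^2 = 4 assignments to the other variables satisfy what remains.
With p = false, by the same count on the reduced clause set, 0 assignments work.
Total: 1 + 0 = 1.

1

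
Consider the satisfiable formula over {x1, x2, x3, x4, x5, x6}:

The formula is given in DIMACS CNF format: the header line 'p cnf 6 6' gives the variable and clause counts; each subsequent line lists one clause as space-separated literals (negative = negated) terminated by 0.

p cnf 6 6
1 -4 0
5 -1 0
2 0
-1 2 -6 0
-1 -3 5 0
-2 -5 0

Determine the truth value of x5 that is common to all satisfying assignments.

False

Suppose x5 = True.
Unit clause (x2) forces x2 = True.
But (¬x2) is also a unit clause — contradiction.
So every satisfying assignment has x5 = False.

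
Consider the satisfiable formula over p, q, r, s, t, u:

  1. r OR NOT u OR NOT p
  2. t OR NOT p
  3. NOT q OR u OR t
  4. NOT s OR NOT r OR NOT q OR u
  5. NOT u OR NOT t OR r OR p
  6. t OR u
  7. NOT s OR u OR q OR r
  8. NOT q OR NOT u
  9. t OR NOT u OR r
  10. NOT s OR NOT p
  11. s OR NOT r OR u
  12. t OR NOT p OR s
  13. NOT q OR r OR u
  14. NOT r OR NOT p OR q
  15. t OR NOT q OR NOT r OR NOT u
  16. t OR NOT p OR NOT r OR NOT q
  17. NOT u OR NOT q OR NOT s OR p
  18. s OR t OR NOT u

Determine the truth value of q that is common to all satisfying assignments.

Suppose q = true.
From the singleton clause (NOT u), u = false.
From the singleton clause (t), t = true.
From the singleton clause (r), r = true.
From the singleton clause (NOT s), s = false.
That conflicts with the unit clause (s).
So every satisfying assignment has q = False.

False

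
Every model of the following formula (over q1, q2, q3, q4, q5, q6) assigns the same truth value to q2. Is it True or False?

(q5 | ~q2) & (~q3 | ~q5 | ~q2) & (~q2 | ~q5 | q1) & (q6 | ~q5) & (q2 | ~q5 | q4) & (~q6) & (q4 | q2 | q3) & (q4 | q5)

False

Suppose q2 = 1.
(q5) alone gives q5 = 1.
(~q3) alone gives q3 = 0.
(q1) alone gives q1 = 1.
(q6) alone gives q6 = 1.
But (~q6) is also a unit clause — contradiction.
So every satisfying assignment has q2 = False.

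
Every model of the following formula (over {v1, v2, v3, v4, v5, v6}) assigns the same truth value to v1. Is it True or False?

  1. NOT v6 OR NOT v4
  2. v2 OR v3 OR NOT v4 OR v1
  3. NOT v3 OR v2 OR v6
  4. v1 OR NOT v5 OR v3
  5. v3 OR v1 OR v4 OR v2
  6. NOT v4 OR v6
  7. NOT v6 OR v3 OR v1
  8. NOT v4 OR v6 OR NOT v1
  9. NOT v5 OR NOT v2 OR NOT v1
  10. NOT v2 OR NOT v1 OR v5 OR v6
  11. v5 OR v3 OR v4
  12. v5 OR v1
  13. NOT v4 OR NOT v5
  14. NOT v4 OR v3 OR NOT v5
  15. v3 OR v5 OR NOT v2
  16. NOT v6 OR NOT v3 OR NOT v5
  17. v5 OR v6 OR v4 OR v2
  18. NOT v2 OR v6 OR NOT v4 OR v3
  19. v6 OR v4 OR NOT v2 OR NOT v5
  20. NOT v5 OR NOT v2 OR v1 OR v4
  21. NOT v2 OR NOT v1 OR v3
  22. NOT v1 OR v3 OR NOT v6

Suppose v1 = false.
From the singleton clause (v5), v5 = true.
From the singleton clause (v3), v3 = true.
From the singleton clause (NOT v4), v4 = false.
From the singleton clause (NOT v6), v6 = false.
From the singleton clause (v2), v2 = true.
Now (NOT v2) is unsatisfied and unit — conflict.
So every satisfying assignment has v1 = True.

True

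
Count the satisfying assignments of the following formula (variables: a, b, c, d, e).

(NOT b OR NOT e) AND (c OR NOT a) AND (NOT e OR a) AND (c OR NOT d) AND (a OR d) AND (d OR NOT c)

5

There are 2^5 = 32 truth assignments over (a, b, c, d, e).
Split on b. With b = true, the clauses containing b are satisfied and NOT b drops from the rest; 2 of the 2^4 = 16 assignments to the other variables satisfy what remains.
With b = false, by the same count on the reduced clause set, 3 assignments work.
Total: 2 + 3 = 5.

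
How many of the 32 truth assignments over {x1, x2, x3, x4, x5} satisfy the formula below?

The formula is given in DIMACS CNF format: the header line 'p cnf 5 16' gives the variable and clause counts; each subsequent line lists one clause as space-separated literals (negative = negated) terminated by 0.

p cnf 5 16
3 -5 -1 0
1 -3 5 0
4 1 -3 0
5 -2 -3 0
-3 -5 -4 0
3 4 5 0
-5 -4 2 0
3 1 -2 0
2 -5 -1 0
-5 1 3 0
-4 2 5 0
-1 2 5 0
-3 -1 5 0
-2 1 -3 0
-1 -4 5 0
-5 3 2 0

There are 2^5 = 32 truth assignments over (x1, x2, x3, x4, x5).
Split on x2. With x2 = True, the clauses containing x2 are satisfied and ¬x2 drops from the rest; 1 of the 2^4 = 16 assignments to the other variables satisfy what remains.
With x2 = False, by the same count on the reduced clause set, 0 assignments work.
(One model: x1=T, x2=T, x3=T, x4=F, x5=T.)
Total: 1 + 0 = 1.

1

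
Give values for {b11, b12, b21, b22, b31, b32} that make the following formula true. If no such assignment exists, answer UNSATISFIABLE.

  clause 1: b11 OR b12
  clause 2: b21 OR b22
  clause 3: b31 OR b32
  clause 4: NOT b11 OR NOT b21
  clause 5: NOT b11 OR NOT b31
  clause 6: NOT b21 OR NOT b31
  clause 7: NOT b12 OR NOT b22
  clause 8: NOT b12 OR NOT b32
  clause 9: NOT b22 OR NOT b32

UNSATISFIABLE

Branch on b11: set b11 = true.
(NOT b21) alone gives b21 = false.
(b22) alone gives b22 = true.
(NOT b31) alone gives b31 = false.
(b32) alone gives b32 = true.
That conflicts with the unit clause (NOT b32).
That branch fails; take b11 = false instead.
(b12) alone gives b12 = true.
(NOT b22) alone gives b22 = false.
(b21) alone gives b21 = true.
(NOT b31) alone gives b31 = false.
(b32) alone gives b32 = true.
That conflicts with the unit clause (NOT b32).
Both values of b11 lead to a conflict.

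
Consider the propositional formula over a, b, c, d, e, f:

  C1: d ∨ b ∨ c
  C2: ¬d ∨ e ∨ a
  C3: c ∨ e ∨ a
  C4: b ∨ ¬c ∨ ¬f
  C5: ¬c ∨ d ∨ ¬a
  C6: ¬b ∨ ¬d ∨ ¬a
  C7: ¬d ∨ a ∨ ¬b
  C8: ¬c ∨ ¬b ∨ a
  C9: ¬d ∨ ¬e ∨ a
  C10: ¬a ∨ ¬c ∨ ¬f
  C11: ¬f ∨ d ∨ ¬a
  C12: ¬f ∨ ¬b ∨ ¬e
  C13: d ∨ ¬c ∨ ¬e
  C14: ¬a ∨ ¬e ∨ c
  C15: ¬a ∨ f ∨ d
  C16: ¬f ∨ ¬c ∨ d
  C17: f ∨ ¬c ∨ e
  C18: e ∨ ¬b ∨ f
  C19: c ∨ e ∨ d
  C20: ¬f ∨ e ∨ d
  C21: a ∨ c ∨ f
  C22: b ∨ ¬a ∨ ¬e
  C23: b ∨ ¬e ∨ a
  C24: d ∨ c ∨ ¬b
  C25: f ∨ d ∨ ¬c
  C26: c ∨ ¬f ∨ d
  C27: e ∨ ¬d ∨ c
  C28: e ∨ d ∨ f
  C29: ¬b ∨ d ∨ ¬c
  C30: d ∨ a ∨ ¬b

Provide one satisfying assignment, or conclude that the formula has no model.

UNSATISFIABLE

Suppose d = True.
Suppose e = True.
Unit clause (a) forces a = True.
Unit clause (¬b) forces b = False.
But (b) is also a unit clause — contradiction.
That branch fails; take e = False instead.
Unit clause (a) forces a = True.
Unit clause (¬b) forces b = False.
Unit clause (c) forces c = True.
Unit clause (¬f) forces f = False.
But (f) is also a unit clause — contradiction.
Both values of e lead to a conflict.
That branch fails; take d = False instead.
Suppose b = True.
Unit clause (c) forces c = True.
But (¬c) is also a unit clause — contradiction.
That branch fails; take b = False instead.
Unit clause (c) forces c = True.
Unit clause (¬f) forces f = False.
But (f) is also a unit clause — contradiction.
Both values of b lead to a conflict.
Both values of d lead to a conflict.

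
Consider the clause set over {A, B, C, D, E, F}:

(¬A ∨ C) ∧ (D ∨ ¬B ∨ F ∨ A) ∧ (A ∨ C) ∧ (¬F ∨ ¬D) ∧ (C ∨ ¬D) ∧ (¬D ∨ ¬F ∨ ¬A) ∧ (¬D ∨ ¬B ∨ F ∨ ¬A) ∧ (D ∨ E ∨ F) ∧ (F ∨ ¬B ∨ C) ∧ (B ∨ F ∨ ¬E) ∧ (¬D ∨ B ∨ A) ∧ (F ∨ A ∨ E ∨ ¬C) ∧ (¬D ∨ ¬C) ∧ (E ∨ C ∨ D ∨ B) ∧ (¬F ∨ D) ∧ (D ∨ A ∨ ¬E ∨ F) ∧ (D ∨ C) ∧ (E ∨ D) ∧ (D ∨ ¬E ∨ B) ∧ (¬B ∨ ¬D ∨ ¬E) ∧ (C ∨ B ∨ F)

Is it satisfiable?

Satisfiable

Branch on A: set A = True.
Unit clause (C) forces C = True.
Unit clause (¬D) forces D = False.
Unit clause (¬F) forces F = False.
Unit clause (E) forces E = True.
Unit clause (B) forces B = True.
All clauses are satisfied.
A satisfying assignment: A: True,  B: True,  C: True,  D: False,  E: True,  F: False.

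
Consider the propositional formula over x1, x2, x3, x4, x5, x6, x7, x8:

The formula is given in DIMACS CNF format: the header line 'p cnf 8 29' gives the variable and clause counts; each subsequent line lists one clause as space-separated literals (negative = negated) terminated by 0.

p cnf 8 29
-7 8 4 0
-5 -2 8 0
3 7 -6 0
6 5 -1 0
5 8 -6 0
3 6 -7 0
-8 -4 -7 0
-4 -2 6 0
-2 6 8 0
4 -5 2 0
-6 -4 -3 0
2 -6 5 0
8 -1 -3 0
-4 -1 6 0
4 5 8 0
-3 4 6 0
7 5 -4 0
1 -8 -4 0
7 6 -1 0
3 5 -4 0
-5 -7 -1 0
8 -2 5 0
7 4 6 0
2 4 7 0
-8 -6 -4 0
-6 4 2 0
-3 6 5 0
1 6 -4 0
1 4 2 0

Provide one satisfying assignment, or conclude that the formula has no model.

Branch on x7: set x7 = True.
Branch on x8: set x8 = True.
The clause (¬x4) is unit, so x4 = False.
Branch on x3: set x3 = True.
The clause (x6) is unit, so x6 = True.
The clause (x2) is unit, so x2 = True.
Branch on x5: set x5 = False.
Every clause is now satisfied; x1 is unconstrained.

x1=True; x2=True; x3=True; x4=False; x5=False; x6=True; x7=True; x8=True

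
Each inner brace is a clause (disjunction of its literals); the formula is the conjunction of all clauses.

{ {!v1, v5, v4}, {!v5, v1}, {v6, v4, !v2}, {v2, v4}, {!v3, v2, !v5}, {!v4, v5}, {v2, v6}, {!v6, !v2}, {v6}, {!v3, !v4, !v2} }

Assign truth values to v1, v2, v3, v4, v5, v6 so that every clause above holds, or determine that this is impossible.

The clause (v6) is unit, so v6 = true.
The clause (!v2) is unit, so v2 = false.
The clause (v4) is unit, so v4 = true.
The clause (v5) is unit, so v5 = true.
The clause (v1) is unit, so v1 = true.
The clause (!v3) is unit, so v3 = false.
All clauses are satisfied.

v1=true; v2=false; v3=false; v4=true; v5=true; v6=true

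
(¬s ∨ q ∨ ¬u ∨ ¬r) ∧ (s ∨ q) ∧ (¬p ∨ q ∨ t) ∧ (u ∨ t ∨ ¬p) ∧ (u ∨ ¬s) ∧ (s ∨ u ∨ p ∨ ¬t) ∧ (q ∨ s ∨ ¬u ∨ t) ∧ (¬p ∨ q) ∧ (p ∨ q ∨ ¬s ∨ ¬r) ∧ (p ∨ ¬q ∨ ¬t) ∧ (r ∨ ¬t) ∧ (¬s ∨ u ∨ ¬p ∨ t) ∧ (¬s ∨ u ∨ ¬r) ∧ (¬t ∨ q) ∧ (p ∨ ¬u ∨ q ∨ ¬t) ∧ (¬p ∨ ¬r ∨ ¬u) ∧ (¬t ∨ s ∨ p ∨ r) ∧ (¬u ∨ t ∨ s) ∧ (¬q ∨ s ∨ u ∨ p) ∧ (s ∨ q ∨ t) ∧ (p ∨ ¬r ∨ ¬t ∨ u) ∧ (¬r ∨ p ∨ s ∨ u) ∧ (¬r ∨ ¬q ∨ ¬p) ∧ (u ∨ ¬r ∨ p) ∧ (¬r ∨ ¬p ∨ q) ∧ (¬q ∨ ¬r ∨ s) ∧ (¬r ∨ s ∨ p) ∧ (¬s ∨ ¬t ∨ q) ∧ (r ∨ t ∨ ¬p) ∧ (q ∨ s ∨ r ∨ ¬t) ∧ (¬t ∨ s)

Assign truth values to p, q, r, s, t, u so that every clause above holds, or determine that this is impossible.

p ↦ False; q ↦ False; r ↦ False; s ↦ True; t ↦ False; u ↦ True

Suppose s = True.
Unit clause (u) forces u = True.
Suppose q = False.
Unit clause (¬r) forces r = False.
Unit clause (¬p) forces p = False.
Unit clause (¬t) forces t = False.
Every clause now holds.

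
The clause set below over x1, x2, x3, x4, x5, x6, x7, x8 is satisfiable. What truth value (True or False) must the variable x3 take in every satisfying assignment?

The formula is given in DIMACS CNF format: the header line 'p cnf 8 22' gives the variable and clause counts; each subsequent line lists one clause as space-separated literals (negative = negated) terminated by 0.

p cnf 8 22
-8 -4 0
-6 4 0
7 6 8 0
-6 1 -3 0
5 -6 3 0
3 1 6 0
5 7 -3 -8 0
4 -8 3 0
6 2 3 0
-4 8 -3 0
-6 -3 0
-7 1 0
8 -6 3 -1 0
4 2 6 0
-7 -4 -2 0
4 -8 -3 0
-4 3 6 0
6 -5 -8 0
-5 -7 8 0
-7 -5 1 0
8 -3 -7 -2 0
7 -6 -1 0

Suppose x3 = True.
(¬x6) alone gives x6 = False.
Try x8 = False.
(x7) alone gives x7 = True.
(¬x4) alone gives x4 = False.
(x1) alone gives x1 = True.
(x2) alone gives x2 = True.
But (¬x2) is also a unit clause — contradiction.
Undo x8 and try x8 = True.
(¬x4) alone gives x4 = False.
But (x4) is also a unit clause — contradiction.
Neither x8 = True nor x8 = False works.
So every satisfying assignment has x3 = False.

False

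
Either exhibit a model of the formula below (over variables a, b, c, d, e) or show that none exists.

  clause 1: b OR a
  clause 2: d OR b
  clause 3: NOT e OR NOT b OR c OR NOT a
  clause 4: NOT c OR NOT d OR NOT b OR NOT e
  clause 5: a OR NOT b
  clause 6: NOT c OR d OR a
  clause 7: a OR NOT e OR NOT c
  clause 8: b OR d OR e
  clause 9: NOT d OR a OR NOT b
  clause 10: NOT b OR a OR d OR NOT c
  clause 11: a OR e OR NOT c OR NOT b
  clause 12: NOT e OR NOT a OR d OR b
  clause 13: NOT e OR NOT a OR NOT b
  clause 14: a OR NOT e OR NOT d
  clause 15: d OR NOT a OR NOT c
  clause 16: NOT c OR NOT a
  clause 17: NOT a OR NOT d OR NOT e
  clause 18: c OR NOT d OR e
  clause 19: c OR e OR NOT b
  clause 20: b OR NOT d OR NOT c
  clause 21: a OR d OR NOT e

Suppose b = true.
(a) alone gives a = true.
(NOT e) alone gives e = false.
(NOT c) alone gives c = false.
Now (c) is unsatisfied and unit — conflict.
So b must be the other value — set b = false.
(a) alone gives a = true.
(d) alone gives d = true.
(NOT c) alone gives c = false.
(NOT e) alone gives e = false.
Now (e) is unsatisfied and unit — conflict.
Neither b = true nor b = false works.

UNSATISFIABLE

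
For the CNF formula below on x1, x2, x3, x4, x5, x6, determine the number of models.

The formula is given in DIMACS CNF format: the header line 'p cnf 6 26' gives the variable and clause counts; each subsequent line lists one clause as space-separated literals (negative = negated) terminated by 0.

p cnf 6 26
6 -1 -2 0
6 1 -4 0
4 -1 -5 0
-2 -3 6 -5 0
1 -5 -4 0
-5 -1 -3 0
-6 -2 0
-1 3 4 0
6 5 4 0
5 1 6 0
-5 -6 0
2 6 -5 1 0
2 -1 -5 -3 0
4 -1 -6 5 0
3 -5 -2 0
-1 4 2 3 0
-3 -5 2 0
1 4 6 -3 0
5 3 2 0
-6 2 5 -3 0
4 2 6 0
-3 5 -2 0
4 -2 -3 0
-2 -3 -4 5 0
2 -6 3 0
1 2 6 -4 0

2

There are 2^6 = 64 truth assignments over (x1, x2, x3, x4, x5, x6).
Split on x1. With x1 = True, the clauses containing x1 are satisfied and ¬x1 drops from the rest; 2 of the 2^5 = 32 assignments to the other variables satisfy what remains.
With x1 = False, by the same count on the reduced clause set, 0 assignments work.
(One model: x1=T, x2=F, x3=F, x4=T, x5=T, x6=F.)
Total: 2 + 0 = 2.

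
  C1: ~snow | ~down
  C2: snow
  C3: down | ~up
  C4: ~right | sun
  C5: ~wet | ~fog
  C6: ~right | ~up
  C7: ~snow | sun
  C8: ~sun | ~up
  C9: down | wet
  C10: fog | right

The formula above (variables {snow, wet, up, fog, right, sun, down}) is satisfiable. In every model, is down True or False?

False

Suppose down = 1.
(~snow) alone gives snow = 0.
But (snow) is also a unit clause — contradiction.
So every satisfying assignment has down = False.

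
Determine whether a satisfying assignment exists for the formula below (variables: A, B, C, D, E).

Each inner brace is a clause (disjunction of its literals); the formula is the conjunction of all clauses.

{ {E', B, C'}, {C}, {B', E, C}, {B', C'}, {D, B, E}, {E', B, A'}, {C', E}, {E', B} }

(C) alone gives C = 1.
(B') alone gives B = 0.
(E') alone gives E = 0.
But (E) is also a unit clause — contradiction.
No assignment satisfies every clause.

No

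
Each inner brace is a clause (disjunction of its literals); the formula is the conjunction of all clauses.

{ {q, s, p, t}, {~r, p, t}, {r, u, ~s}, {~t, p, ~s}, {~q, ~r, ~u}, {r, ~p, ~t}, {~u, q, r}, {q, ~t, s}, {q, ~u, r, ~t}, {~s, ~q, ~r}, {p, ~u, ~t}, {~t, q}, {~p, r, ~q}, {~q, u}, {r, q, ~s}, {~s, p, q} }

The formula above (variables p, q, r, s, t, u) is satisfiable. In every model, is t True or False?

False

Suppose t = 1.
Unit clause (q) forces q = 1.
Unit clause (u) forces u = 1.
Unit clause (~r) forces r = 0.
Unit clause (~p) forces p = 0.
But (p) is also a unit clause — contradiction.
So every satisfying assignment has t = False.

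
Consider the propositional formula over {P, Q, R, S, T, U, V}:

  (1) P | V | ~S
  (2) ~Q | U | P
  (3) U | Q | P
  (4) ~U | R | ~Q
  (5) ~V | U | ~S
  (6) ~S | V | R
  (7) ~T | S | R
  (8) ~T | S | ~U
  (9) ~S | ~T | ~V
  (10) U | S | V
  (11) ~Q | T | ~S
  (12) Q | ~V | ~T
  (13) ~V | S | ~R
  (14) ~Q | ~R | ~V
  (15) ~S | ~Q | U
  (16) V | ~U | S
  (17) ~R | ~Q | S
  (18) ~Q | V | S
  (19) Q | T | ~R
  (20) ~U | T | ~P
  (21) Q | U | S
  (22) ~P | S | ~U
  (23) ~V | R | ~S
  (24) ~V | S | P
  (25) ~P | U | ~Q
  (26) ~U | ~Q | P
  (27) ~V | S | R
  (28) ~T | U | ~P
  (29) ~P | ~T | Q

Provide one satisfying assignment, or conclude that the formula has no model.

Try P = 1.
Try U = 1.
The clause (T) is unit, so T = 1.
The clause (S) is unit, so S = 1.
The clause (~V) is unit, so V = 0.
The clause (R) is unit, so R = 1.
The clause (Q) is unit, so Q = 1.
This assignment satisfies each clause.

P ↦ 1, Q ↦ 1, R ↦ 1, S ↦ 1, T ↦ 1, U ↦ 1, V ↦ 0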